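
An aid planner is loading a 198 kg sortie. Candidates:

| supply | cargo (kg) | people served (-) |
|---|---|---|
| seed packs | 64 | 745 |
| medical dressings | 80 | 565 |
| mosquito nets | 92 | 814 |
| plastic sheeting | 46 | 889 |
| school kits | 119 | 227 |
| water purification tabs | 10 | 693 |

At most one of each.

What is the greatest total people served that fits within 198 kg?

Ranking by ratio (people served/kg): water purification tabs 69.30, plastic sheeting 19.33, seed packs 11.64.
Taking the top-ratio supplies first gives seed packs + plastic sheeting + water purification tabs for 2327 (120 kg).
Replace seed packs with mosquito nets: the trade gains 69 net, giving 2396 at 148 kg.
Nothing else within 198 kg beats 2396.

2396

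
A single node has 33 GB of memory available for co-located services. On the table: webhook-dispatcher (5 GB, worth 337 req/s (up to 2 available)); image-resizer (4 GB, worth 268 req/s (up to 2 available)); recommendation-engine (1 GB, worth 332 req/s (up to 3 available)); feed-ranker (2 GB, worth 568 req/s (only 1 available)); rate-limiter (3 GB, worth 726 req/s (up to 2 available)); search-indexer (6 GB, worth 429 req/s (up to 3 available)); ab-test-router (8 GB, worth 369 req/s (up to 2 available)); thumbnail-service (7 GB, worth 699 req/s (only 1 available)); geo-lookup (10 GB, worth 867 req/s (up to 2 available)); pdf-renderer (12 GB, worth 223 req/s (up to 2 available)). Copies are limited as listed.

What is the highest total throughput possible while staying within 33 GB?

4919

The ratio ordering already packs tightly: webhook-dispatcher + 3×recommendation-engine + feed-ranker + 2×rate-limiter + thumbnail-service + geo-lookup, 33 GB, 4919.
That's the maximum — no swap from here does better than 4919.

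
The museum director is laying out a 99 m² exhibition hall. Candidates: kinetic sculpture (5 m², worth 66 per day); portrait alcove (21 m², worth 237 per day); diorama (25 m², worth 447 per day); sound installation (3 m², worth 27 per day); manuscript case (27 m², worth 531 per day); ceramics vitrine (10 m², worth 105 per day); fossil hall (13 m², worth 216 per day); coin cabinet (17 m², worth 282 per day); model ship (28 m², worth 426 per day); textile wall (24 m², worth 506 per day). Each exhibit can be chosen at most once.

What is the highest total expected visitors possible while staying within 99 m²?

1832

Ranking by ratio (expected visitors/m²): textile wall 21.08, manuscript case 19.67, diorama 17.88.
A density-first pass picks kinetic sculpture + diorama + sound installation + manuscript case + fossil hall + textile wall — 1793 at 97 m².
The 16 m² tied up in sound installation and fossil hall is better spent on coin cabinet — total rises to 1832 (98 m²).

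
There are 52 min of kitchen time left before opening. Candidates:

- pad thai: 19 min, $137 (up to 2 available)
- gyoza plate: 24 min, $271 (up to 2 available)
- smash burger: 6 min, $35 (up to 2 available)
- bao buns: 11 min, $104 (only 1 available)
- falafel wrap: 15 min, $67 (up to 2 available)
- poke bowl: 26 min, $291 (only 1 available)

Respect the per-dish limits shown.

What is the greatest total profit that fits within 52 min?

Ranking by ratio (profit/min): gyoza plate 11.29, poke bowl 11.19, bao buns 9.45.
Greedy by ratio would take 2×gyoza plate: 48 min used, total 542.
Replace gyoza plate with poke bowl: the trade gains 20 net, giving 562 at 50 min.

562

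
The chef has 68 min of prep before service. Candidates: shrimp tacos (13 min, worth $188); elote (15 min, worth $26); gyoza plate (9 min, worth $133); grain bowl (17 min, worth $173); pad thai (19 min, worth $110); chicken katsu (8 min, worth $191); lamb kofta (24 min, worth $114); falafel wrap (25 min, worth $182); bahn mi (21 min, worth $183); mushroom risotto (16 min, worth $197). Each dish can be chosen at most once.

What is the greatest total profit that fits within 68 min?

Ranking by ratio (profit/min): chicken katsu 23.88, gyoza plate 14.78, shrimp tacos 14.46.
Greedy by ratio would take shrimp tacos + gyoza plate + grain bowl + chicken katsu + mushroom risotto: 63 min used, total 882.
The 17 min tied up in grain bowl is better spent on bahn mi — total rises to 892 (67 min).

892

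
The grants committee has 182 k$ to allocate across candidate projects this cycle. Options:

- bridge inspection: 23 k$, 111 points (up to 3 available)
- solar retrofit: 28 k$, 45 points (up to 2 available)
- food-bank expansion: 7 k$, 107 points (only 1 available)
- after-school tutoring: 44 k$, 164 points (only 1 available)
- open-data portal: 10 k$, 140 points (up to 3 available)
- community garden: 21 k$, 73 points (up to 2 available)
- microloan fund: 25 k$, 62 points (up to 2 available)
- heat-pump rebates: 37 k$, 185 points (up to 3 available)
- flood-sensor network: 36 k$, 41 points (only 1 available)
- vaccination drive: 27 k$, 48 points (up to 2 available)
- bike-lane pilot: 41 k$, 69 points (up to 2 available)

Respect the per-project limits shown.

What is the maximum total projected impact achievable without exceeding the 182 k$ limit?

1230

By projected impact per k$: food-bank expansion 15.29, open-data portal 14.00, heat-pump rebates 5.00 lead.
Taking the top-ratio projects first gives bridge inspection + food-bank expansion + 3×open-data portal + 3×heat-pump rebates for 1193 (171 k$).
The 37 k$ tied up in heat-pump rebates is better spent on 2×bridge inspection — total rises to 1230 (180 k$).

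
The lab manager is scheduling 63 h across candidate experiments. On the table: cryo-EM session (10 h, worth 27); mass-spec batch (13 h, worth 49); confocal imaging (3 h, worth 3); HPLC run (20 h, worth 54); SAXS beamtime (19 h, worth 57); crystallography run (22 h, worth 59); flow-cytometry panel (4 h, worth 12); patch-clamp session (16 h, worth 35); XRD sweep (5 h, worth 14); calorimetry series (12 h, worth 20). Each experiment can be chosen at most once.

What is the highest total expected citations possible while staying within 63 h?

Ranking by ratio (expected citations/h): mass-spec batch 3.77, SAXS beamtime 3.00, flow-cytometry panel 3.00, XRD sweep 2.80.
Taking the top-ratio experiments first gives cryo-EM session + mass-spec batch + SAXS beamtime + flow-cytometry panel + XRD sweep + calorimetry series for 179 (63 h).
The 22 h tied up in cryo-EM session and calorimetry series is better spent on crystallography run — total rises to 191 (63 h).
Next best is cryo-EM session + mass-spec batch + HPLC run + SAXS beamtime at 187 (62 h) — short by 4.

191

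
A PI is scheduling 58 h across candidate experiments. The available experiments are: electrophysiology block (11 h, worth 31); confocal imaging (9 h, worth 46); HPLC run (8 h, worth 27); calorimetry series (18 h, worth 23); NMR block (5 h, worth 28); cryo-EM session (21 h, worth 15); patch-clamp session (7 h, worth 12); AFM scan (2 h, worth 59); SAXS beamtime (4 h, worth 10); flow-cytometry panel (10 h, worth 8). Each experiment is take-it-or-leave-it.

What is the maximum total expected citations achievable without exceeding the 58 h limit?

224

Filling by ratio: electrophysiology block + confocal imaging + HPLC run + NMR block + patch-clamp session + AFM scan + SAXS beamtime + flow-cytometry panel for 221, with 2 h left unused.
Dropping patch-clamp session and flow-cytometry panel frees 17 h; slotting in calorimetry series (18 h) lifts the total to 224 at 57 h.
Runner-up electrophysiology block + confocal imaging + HPLC run + NMR block + patch-clamp session + AFM scan + SAXS beamtime + flow-cytometry panel tops out at 221.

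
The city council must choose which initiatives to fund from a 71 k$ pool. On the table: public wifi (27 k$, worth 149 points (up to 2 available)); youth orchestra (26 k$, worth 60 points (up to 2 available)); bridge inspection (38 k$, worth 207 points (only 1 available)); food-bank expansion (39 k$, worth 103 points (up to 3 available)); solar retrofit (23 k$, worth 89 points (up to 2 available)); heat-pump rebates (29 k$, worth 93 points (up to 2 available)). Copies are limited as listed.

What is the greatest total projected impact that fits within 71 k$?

By projected impact per k$: public wifi 5.52, bridge inspection 5.45, solar retrofit 3.87 lead.
Filling by ratio: 2×public wifi for 298, with 17 k$ left unused.
Replace public wifi with bridge inspection: the trade gains 58 net, giving 356 at 65 k$.
The spare 6 k$ is too small for any remaining project, and no exchange beats 356.

356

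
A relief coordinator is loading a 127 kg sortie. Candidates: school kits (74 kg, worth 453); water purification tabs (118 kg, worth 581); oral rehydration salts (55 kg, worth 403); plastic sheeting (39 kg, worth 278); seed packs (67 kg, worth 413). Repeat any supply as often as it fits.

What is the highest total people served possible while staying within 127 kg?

Greedy by ratio would take 2×oral rehydration salts: 110 kg used, total 806.
Replace 2×oral rehydration salts with 3×plastic sheeting: the trade gains 28 net, giving 834 at 117 kg.
Every other selection either busts 127 kg or fails to beat 834.

834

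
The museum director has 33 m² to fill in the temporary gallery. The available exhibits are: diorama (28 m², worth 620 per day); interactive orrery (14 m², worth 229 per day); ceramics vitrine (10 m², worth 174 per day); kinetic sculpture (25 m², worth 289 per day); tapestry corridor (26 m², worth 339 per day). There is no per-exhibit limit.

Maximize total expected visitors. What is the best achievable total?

Density check — diorama 22.14, ceramics vitrine 17.40, interactive orrery 16.36 are the best per m².
The ratio ordering already packs tightly: diorama, 28 m², 620.
That's the maximum — no swap from here does better than 620.

620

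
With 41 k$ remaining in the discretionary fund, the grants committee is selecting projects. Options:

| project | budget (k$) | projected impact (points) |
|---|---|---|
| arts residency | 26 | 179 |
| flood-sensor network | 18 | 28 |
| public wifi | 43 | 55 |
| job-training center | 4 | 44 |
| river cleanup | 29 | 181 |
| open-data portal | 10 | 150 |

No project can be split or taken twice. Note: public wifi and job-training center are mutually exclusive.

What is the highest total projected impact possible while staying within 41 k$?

Taking arts residency + job-training center + open-data portal: 40 k$ used, 373 in projected impact.

373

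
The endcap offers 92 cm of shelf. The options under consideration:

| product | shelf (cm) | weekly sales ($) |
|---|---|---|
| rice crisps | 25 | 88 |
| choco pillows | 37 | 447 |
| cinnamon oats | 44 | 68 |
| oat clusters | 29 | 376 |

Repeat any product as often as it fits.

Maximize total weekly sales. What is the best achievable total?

3×oat clusters uses 87 of the 92 cm and totals 1128.

1128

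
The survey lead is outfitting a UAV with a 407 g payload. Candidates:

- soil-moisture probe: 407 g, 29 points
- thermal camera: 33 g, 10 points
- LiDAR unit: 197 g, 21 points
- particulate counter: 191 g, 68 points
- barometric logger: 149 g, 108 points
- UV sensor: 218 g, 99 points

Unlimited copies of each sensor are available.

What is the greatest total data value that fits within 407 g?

Density check — barometric logger 0.72, UV sensor 0.45, particulate counter 0.36, thermal camera 0.30 are the best per g.
The ratio ordering already packs tightly: 3×thermal camera + 2×barometric logger, 397 g, 246.

246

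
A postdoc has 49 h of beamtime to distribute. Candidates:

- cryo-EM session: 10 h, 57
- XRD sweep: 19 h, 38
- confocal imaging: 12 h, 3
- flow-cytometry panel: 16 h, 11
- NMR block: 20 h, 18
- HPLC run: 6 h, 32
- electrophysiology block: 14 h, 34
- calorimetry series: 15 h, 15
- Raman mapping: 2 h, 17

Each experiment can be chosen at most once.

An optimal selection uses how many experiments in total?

Best achievable expected citations is 161.
cryo-EM session + XRD sweep + HPLC run + electrophysiology block hits 161 at 49 h.
Any selection reaching 161 contains exactly 4 experiments.

4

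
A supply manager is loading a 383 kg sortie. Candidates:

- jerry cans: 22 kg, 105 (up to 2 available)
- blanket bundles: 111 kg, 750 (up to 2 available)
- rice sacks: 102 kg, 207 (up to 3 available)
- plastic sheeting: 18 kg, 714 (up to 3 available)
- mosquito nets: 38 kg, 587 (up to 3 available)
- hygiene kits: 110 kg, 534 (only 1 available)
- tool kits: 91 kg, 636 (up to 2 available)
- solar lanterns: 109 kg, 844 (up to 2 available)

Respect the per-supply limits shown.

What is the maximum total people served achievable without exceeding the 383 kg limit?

5383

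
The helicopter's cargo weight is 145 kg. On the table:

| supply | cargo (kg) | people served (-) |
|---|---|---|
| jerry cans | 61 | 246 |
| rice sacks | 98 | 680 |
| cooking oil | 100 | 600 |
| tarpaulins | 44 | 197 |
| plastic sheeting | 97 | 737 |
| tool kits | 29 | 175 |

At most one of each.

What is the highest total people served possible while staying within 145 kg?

Greedy by ratio would take plastic sheeting + tool kits: 126 kg used, total 912.
The 29 kg tied up in tool kits is better spent on tarpaulins — total rises to 934 (141 kg).

934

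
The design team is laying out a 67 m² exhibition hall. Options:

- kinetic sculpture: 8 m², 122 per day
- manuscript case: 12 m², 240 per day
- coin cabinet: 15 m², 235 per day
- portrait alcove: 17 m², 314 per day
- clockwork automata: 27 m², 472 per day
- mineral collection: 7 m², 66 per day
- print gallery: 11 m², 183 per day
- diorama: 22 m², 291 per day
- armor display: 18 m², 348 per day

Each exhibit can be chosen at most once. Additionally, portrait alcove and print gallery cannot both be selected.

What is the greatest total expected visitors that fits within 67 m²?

1182

Best packing: kinetic sculpture + manuscript case + clockwork automata + armor display — 65 m², 1182 total.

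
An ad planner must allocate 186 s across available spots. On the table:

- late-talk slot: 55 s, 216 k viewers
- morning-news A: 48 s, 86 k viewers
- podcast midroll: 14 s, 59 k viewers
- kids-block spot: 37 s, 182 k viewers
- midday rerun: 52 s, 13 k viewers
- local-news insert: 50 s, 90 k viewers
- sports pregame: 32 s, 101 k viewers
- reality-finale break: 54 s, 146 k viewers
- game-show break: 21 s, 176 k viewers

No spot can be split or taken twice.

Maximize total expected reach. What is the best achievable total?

779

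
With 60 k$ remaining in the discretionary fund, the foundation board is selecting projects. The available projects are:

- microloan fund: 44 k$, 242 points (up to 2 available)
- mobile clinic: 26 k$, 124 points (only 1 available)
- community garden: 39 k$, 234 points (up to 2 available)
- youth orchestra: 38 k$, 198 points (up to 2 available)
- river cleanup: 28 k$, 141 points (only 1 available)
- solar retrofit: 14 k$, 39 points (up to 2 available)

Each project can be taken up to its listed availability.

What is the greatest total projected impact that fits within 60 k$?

281

The ratio heuristic lands on community garden + solar retrofit (273) but leaves 7 k$ idle.
Replace community garden with microloan fund: the trade gains 8 net, giving 281 at 58 k$.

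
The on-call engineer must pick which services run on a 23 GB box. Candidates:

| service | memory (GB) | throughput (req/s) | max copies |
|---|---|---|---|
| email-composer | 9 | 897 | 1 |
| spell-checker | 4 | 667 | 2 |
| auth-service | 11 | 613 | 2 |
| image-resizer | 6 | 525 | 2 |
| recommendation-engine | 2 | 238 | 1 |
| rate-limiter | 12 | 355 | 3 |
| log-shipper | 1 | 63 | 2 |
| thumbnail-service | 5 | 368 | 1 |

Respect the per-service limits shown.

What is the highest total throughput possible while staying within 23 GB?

2756

Filling by ratio: email-composer + 2×spell-checker + recommendation-engine + 2×log-shipper for 2595, with 2 GB left unused.
Replace recommendation-engine and 2×log-shipper with image-resizer: the trade gains 161 net, giving 2756 at 23 GB.
Every other selection either busts 23 GB or exceeds an availability limit or fails to beat 2756.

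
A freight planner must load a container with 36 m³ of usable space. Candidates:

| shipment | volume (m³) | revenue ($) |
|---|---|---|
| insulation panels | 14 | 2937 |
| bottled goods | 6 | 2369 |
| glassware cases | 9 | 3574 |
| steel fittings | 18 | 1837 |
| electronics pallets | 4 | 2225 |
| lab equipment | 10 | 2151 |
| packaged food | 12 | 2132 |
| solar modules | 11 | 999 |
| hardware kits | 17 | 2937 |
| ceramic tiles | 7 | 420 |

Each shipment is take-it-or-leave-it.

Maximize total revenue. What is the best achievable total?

11105

By revenue per m³: electronics pallets 556.25, glassware cases 397.11, bottled goods 394.83 lead.
A density-first pass picks bottled goods + glassware cases + electronics pallets + lab equipment + ceramic tiles — 10739 at 36 m³.
Dropping lab equipment and ceramic tiles frees 17 m³; slotting in insulation panels (14 m³) lifts the total to 11105 at 33 m³.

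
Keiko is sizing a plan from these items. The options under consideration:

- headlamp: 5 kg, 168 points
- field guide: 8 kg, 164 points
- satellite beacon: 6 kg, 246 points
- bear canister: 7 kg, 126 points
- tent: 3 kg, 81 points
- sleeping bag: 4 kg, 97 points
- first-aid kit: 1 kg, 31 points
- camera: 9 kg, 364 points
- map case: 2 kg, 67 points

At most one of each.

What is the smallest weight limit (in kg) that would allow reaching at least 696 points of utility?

Minimise kg subject to total utility ≥ 696.
Taking satellite beacon + first-aid kit + camera + map case gives 708 (≥ 696) for 18 kg.
Below 18 kg the best achievable stays under 696.

18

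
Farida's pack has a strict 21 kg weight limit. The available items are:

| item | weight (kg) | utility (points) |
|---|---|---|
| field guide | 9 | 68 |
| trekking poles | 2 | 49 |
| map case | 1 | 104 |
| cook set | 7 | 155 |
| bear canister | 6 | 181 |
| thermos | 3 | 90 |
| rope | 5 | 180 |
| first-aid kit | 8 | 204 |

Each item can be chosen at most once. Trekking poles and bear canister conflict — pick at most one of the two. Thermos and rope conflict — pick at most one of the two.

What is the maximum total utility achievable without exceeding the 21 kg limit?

Map case + bear canister + rope + first-aid kit uses 20 of the 21 kg and totals 669.
Every other selection either busts 21 kg or breaks a pairing rule or fails to beat 669.

669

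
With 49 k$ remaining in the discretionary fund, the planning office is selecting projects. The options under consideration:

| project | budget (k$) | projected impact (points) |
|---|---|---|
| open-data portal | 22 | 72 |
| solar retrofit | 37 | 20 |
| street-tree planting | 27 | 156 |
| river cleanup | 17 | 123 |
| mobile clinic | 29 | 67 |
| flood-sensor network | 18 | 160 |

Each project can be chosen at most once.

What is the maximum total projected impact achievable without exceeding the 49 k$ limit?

316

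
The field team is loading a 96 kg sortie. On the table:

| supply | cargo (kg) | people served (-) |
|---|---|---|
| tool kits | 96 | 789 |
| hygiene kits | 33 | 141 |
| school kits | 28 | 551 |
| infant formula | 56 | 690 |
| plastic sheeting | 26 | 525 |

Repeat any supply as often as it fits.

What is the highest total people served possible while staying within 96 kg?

Ranking by ratio (people served/kg): plastic sheeting 20.19, school kits 19.68, infant formula 12.32.
A density-first pass picks 3×plastic sheeting — 1575 at 78 kg.
The 78 kg tied up in 3×plastic sheeting is better spent on 3×school kits — total rises to 1653 (84 kg).
Nothing else within 96 kg beats 1653.

1653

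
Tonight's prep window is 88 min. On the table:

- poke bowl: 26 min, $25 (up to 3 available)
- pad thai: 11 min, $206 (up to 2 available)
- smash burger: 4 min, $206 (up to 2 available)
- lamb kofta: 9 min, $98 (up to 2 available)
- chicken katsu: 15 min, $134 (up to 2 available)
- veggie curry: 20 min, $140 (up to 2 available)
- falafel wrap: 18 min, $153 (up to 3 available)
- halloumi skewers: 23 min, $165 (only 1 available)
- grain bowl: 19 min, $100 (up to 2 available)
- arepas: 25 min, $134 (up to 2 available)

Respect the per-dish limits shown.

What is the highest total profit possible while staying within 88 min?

A density-first pass picks 2×pad thai + 2×smash burger + 2×lamb kofta + 2×chicken katsu — 1288 at 78 min.
Replace lamb kofta with falafel wrap: the trade gains 55 net, giving 1343 at 87 min.

1343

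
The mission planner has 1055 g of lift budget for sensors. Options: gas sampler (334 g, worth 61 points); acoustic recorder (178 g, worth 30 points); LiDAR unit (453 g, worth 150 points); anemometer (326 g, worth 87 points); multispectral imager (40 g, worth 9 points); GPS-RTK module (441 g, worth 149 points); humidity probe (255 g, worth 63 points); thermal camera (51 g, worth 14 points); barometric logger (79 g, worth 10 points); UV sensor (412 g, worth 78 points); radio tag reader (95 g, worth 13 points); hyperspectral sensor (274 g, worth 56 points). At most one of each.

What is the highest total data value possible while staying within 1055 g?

326

The ratio heuristic lands on LiDAR unit + multispectral imager + GPS-RTK module + thermal camera (322) but leaves 70 g idle.
Replace multispectral imager with radio tag reader: the trade gains 4 net, giving 326 at 1040 g.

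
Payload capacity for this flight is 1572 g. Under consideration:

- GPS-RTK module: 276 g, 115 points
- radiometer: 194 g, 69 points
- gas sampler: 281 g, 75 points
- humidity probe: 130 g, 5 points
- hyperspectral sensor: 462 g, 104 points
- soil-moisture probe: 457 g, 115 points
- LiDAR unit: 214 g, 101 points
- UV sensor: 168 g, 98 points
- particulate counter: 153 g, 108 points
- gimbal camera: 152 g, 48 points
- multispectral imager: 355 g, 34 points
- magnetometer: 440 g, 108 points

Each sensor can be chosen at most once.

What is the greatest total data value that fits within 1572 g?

Best packing: GPS-RTK module + radiometer + gas sampler + humidity probe + LiDAR unit + UV sensor + particulate counter + gimbal camera — 1568 g, 619 total.

619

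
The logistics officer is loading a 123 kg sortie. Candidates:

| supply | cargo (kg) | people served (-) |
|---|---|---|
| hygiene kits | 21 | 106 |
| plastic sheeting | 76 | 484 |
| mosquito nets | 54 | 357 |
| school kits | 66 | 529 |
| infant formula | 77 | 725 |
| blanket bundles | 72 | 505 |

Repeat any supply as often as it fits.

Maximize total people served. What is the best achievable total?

937

The ratio ordering already packs tightly: 2×hygiene kits + infant formula, 119 kg, 937.
No other feasible combination exceeds 937.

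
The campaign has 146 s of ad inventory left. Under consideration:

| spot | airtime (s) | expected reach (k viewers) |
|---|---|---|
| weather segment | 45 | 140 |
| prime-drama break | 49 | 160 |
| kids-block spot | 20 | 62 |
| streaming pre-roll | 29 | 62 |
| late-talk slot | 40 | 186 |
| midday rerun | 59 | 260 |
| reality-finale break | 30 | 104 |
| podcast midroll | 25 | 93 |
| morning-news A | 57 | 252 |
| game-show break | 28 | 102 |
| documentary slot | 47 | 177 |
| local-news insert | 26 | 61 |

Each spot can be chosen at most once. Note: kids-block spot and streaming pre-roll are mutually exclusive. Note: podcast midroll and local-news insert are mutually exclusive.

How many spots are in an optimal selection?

3

Optimal total is 623.
For example late-talk slot + midday rerun + documentary slot achieves it, using 146 s.
Any selection reaching 623 contains exactly 3 spots.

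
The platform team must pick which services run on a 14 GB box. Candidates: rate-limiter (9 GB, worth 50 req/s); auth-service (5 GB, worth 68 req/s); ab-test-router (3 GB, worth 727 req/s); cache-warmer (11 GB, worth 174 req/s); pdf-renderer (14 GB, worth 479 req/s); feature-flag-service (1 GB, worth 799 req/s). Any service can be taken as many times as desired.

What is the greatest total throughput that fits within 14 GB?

11186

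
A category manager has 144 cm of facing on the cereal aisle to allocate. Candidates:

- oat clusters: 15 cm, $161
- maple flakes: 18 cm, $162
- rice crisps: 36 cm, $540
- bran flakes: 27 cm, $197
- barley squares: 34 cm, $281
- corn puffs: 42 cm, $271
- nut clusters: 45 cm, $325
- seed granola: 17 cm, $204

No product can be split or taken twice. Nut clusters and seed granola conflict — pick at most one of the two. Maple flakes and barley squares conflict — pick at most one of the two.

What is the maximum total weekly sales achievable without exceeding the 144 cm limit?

1457

By weekly sales per cm: rice crisps 15.00, seed granola 12.00, oat clusters 10.73, maple flakes 9.00 lead.
Oat clusters + rice crisps + barley squares + corn puffs + seed granola uses 144 of the 144 cm and totals 1457.
Nothing else feasible within 144 cm beats 1457.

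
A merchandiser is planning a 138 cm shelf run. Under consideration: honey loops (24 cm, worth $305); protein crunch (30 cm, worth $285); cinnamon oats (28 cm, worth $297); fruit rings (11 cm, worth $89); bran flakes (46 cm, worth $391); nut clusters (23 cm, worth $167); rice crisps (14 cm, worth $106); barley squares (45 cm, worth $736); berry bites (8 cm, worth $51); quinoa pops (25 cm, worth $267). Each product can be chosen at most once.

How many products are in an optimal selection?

5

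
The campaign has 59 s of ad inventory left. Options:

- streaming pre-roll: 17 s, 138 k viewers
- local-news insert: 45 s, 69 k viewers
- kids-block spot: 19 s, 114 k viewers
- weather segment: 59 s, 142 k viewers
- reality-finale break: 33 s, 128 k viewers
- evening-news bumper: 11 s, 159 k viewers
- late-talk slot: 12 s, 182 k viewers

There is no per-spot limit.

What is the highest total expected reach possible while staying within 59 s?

887

Density check — late-talk slot 15.17, evening-news bumper 14.45, streaming pre-roll 8.12, kids-block spot 6.00 are the best per s.
Evening-news bumper + 4×late-talk slot uses 59 of the 59 s and totals 887.
That's the maximum — no swap from here does better than 887.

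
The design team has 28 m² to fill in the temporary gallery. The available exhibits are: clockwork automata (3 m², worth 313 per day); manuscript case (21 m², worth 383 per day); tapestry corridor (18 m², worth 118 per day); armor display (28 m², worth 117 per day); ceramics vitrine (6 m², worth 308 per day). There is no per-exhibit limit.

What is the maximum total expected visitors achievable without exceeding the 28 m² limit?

2817

The ratio ordering already packs tightly: 9×clockwork automata, 27 m², 2817.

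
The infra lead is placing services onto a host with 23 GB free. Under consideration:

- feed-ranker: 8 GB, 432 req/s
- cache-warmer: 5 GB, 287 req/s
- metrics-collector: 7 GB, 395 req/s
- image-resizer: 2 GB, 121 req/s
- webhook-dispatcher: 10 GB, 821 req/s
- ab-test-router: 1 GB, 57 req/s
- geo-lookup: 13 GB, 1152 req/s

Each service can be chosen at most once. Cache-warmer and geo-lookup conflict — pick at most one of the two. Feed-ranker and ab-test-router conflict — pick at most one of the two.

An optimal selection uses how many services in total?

2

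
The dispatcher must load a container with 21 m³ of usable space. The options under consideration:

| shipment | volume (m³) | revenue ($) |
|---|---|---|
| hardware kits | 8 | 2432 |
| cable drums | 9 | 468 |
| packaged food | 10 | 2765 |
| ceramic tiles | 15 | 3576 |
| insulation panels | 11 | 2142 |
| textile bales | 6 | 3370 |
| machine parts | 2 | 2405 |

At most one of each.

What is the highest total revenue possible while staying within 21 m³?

8540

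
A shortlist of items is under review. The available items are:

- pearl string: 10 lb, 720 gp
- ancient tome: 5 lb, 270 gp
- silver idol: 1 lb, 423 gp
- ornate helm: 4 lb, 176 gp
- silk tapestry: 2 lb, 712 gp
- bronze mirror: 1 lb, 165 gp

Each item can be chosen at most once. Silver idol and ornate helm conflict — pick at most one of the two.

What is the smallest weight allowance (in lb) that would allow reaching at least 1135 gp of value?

3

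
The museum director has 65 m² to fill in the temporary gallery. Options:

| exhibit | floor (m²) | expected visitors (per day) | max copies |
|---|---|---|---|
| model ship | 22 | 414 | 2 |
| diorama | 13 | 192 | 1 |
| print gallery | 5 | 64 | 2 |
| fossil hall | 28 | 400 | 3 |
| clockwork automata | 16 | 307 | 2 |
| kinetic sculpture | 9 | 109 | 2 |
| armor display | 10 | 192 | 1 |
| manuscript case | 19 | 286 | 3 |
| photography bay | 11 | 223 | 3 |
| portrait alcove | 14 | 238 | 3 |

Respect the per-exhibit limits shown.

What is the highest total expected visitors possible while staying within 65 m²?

1283

Taking the top-ratio exhibits first gives print gallery + clockwork automata + armor display + 3×photography bay for 1232 (64 m²).
Dropping print gallery and armor display frees 15 m²; slotting in clockwork automata (16 m²) lifts the total to 1283 at 65 m².
Every other selection either busts 65 m² or exceeds an availability limit or fails to beat 1283.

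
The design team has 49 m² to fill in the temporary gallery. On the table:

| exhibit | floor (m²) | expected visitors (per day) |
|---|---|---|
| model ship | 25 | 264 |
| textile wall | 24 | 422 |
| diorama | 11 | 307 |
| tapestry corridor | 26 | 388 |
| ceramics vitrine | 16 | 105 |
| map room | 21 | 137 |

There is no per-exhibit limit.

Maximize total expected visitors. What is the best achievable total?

1228

4×diorama uses 44 of the 49 m² and totals 1228.
The spare 5 m² is too small for any remaining exhibit, and no exchange beats 1228.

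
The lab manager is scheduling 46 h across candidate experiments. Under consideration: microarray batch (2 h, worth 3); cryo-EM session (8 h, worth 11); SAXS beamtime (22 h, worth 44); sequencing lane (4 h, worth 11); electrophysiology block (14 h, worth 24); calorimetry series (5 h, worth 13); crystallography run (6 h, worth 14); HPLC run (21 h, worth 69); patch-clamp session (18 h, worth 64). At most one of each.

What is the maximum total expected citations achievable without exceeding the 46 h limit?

Ranking by ratio (expected citations/h): patch-clamp session 3.56, HPLC run 3.29, sequencing lane 2.75.
The ratio heuristic lands on microarray batch + sequencing lane + HPLC run + patch-clamp session (147) but leaves 1 h idle.
The 4 h tied up in sequencing lane is better spent on calorimetry series — total rises to 149 (46 h).
Next best is microarray batch + sequencing lane + HPLC run + patch-clamp session at 147 (45 h) — short by 2.

149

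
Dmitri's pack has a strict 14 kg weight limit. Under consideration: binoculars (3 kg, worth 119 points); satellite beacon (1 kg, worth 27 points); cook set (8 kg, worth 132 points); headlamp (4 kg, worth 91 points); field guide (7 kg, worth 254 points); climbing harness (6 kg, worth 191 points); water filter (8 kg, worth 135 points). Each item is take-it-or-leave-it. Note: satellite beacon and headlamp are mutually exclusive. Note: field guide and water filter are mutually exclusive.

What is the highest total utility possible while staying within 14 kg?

472

Greedy by ratio would take binoculars + satellite beacon + field guide: 11 kg used, total 400.
Replace binoculars with climbing harness: the trade gains 72 net, giving 472 at 14 kg.
Runner-up binoculars + headlamp + field guide tops out at 464.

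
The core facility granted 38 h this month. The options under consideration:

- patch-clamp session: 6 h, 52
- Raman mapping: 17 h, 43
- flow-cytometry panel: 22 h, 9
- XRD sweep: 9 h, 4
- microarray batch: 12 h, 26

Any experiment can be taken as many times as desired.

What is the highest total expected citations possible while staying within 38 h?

312

Taking 6×patch-clamp session: 36 h used, 312 in expected citations.
No other feasible combination exceeds 312.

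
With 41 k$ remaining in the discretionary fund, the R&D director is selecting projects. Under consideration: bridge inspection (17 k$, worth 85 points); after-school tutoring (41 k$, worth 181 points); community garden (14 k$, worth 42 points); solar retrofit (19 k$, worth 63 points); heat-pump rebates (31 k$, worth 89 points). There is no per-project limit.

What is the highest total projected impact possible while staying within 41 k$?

181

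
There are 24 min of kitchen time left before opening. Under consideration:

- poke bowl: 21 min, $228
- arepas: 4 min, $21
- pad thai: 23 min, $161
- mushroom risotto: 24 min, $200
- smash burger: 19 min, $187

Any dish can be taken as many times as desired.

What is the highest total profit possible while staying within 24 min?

Taking poke bowl: 21 min used, 228 in profit.

228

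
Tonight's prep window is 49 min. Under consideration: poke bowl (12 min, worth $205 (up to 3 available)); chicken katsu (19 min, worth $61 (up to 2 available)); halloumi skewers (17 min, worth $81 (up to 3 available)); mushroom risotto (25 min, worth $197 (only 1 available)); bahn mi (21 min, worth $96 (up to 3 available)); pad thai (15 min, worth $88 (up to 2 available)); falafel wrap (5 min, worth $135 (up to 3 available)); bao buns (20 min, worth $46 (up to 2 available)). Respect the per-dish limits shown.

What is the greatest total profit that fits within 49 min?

885

Greedy by ratio would take 2×poke bowl + 3×falafel wrap: 39 min used, total 815.
Dropping falafel wrap frees 5 min; slotting in poke bowl (12 min) lifts the total to 885 at 46 min.
The spare 3 min is too small for any remaining dish, and no exchange beats 885.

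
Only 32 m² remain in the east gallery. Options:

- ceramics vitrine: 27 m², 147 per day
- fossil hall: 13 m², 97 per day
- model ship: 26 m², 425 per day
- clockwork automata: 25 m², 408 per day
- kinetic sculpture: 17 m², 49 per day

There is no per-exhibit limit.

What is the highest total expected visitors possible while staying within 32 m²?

425

Taking model ship: 26 m² used, 425 in expected visitors.
Nothing else within 32 m² beats 425.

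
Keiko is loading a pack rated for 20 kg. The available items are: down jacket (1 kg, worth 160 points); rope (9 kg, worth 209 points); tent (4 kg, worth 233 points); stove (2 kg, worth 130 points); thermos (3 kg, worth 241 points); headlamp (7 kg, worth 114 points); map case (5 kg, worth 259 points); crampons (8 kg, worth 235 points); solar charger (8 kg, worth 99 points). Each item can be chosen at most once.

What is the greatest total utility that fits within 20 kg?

Greedy by ratio would take down jacket + tent + stove + thermos + map case: 15 kg used, total 1023.
The 4 kg tied up in tent is better spent on crampons — total rises to 1025 (19 kg).
The closest alternative, down jacket + tent + stove + thermos + map case, reaches only 1023.

1025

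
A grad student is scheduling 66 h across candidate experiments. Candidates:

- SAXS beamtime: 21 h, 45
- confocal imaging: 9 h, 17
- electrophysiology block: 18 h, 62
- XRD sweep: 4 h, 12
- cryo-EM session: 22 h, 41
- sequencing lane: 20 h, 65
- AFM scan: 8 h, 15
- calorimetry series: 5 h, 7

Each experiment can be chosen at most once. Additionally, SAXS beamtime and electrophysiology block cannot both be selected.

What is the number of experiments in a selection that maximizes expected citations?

Best achievable expected citations is 180.
electrophysiology block + XRD sweep + cryo-EM session + sequencing lane hits 180 at 64 h.
Every optimal selection uses 4 experiments.

4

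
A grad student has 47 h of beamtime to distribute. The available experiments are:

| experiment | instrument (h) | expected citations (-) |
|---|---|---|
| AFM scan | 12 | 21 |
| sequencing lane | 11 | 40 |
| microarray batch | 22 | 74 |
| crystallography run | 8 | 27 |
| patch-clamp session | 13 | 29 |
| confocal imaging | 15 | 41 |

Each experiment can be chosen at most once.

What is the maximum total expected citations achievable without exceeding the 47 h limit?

143

The ratio heuristic lands on sequencing lane + microarray batch + crystallography run (141) but leaves 6 h idle.
The 8 h tied up in crystallography run is better spent on patch-clamp session — total rises to 143 (46 h).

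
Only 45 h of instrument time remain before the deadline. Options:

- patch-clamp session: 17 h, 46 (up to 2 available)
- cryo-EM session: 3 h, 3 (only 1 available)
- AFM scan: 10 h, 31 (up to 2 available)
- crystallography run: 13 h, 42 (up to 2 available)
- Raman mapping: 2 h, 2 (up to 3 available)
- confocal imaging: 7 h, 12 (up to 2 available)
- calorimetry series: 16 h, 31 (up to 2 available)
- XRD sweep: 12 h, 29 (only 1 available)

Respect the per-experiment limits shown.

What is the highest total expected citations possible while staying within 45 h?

A density-first pass picks AFM scan + 2×crystallography run + Raman mapping + confocal imaging — 129 at 45 h.
A better packing is 2×AFM scan + crystallography run + XRD sweep: 45 h, total 133.
Every other selection either busts 45 h or exceeds an availability limit or fails to beat 133.

133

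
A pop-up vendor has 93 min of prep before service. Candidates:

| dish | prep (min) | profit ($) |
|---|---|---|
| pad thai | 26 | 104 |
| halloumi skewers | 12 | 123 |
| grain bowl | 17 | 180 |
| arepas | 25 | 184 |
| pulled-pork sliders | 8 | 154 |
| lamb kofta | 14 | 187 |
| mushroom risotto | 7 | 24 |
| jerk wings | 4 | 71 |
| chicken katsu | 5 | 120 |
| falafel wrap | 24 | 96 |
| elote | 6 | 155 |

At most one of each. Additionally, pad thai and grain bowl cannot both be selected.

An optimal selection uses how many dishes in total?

8

Best achievable profit is 1174.
halloumi skewers + grain bowl + arepas + pulled-pork sliders + lamb kofta + jerk wings + chicken katsu + elote hits 1174 at 91 min.
Every optimal selection uses 8 dishes.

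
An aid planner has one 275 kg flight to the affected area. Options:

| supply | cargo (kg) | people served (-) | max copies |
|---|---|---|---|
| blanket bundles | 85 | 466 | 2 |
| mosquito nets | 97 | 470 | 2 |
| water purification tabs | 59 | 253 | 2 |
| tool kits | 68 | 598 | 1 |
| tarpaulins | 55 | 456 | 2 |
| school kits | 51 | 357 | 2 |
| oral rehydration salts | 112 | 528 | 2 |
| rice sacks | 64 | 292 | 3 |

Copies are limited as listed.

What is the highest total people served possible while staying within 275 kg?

1980

Ranking by ratio (people served/kg): tool kits 8.79, tarpaulins 8.29, school kits 7.00, blanket bundles 5.48.
A density-first pass picks tool kits + 2×tarpaulins + school kits — 1867 at 229 kg.
The 51 kg tied up in school kits is better spent on mosquito nets — total rises to 1980 (275 kg).
That's the maximum — no swap from here does better than 1980.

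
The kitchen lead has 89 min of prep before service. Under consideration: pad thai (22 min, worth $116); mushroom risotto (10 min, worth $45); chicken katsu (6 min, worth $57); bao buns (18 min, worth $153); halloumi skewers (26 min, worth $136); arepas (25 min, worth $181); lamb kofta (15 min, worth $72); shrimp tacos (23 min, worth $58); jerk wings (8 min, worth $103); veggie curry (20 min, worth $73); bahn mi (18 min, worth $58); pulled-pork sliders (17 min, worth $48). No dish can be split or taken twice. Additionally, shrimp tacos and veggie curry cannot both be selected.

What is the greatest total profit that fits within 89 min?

655

Ranking by ratio (profit/min): jerk wings 12.88, chicken katsu 9.50, bao buns 8.50.
Pad thai + mushroom risotto + chicken katsu + bao buns + arepas + jerk wings uses 89 of the 89 min and totals 655.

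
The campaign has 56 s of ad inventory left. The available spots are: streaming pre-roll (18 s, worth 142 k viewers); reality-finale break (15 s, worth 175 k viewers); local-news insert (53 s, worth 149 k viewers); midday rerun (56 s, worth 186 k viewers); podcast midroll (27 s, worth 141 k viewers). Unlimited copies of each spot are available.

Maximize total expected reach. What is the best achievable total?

Density check — reality-finale break 11.67, streaming pre-roll 7.89, podcast midroll 5.22, midday rerun 3.32 are the best per s.
3×reality-finale break uses 45 of the 56 s and totals 525.
No other feasible combination exceeds 525.

525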